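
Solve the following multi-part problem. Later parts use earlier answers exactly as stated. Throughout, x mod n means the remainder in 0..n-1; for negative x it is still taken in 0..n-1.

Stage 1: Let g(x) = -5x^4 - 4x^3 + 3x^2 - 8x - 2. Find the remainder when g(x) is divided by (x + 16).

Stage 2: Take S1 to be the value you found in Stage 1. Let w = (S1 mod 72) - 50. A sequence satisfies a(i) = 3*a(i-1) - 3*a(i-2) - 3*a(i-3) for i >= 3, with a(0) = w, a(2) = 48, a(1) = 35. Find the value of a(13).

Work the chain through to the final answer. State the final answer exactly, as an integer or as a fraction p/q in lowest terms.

Stage 1: remainder = value at the root: -5*(-16)^4 - 4*(-16)^3 + 3*(-16)^2 - 8*(-16)^1 - 2 = (-327680) + (16384) + (768) + (128) + (-2) = -310402; answer -310402
Stage 2: S1 = -310402; w = 12; a(3) = 3*(48) - 3*(35) - 3*(12) = 3; iterating: a(3)=3, a(4)=-240, a(5)=-873, a(6)=-1908, a(7)=-2385, a(8)=1188, a(9)=16443, a(10)=52920, a(11)=105867, a(12)=109512, a(13)=-147825; answer -147825

-147825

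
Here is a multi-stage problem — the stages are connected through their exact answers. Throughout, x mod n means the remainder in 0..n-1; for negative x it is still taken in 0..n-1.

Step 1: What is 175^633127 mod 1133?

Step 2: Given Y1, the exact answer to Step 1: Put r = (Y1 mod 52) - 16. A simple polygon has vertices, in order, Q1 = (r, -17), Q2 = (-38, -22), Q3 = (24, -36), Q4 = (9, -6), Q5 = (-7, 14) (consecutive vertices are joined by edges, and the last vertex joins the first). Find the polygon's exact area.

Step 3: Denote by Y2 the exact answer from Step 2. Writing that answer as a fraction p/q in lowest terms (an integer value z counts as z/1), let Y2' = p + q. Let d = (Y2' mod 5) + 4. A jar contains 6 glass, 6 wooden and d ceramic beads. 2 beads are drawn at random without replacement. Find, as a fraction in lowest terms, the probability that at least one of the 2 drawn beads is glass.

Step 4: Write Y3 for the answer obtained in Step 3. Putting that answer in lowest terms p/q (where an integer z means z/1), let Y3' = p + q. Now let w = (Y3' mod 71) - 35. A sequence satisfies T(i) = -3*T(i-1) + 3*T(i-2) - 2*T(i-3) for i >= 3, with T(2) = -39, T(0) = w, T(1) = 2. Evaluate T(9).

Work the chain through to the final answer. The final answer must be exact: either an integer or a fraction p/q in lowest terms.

565763

Step 1: squarings mod 1133: 175^1=175, 175^2=34, 175^4=23, 175^8=529, 175^16=1123, 175^32=100, 175^64=936, 175^128=287, 175^256=793, 175^512=34, 175^1024=23, 175^2048=529, 175^4096=1123, 175^8192=100, 175^16384=936, 175^32768=287, 175^65536=793, 175^131072=34, 175^262144=23, 175^524288=529; 175^633127 = 175^1 * 175^2 * 175^4 * 175^32 * 175^256 * 175^2048 * 175^8192 * 175^32768 * 175^65536 * 175^524288 = 318 (mod 1133); answer 318
Step 2: Y1 = 318; r = -10; cross terms: (-10*-22 - -38*-17)=-426, (-38*-36 - 24*-22)=1896, (24*-6 - 9*-36)=180, (9*14 - -7*-6)=84, (-7*-17 - -10*14)=259; twice the area = |1993| = 1993; area = 1993/2; answer 1993/2
Step 3: Y2 = 1993/2; threaded value p + q = 1995; d = 4; total draws C(16,2) = 120; complement C(10,2) = 45; favorable 120 - 45 = 75; P = 5/8; answer 5/8
Step 4: Y3 = 5/8; threaded value p + q = 13; w = -22; T(3) = -3*(-39) + 3*(2) - 2*(-22) = 167; iterating: T(3)=167, T(4)=-622, T(5)=2445, T(6)=-9535, T(7)=37184, T(8)=-145047, T(9)=565763; answer 565763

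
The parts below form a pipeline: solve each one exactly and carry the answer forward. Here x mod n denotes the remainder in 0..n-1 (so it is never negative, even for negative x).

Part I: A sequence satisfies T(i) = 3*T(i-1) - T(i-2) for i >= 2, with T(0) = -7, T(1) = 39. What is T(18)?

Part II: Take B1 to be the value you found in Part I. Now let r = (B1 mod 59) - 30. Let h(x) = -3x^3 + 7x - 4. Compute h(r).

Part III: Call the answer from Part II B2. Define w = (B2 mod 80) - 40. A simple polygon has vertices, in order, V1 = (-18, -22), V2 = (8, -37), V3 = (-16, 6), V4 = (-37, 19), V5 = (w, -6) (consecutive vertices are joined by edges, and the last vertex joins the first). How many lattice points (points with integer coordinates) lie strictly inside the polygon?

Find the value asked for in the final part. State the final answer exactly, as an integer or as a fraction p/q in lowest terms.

Part I: T(2) = 3*(39) - 1*(-7) = 124; iterating: T(2)=124, T(3)=333, T(4)=875, T(5)=2292, T(6)=6001, T(7)=15711, T(8)=41132, T(9)=107685, T(10)=281923, T(11)=738084, T(12)=1932329, T(13)=5058903, T(14)=13244380, T(15)=34674237, T(16)=90778331, T(17)=237660756, T(18)=622203937; answer 622203937
Part II: B1 = 622203937; r = -4; -3*(-4)^3 + 7*(-4)^1 - 4 = (192) + (-28) + (-4) = 160; answer 160
Part III: B2 = 160; w = -40; cross terms: (-18*-37 - 8*-22)=842, (8*6 - -16*-37)=-544, (-16*19 - -37*6)=-82, (-37*-6 - -40*19)=982, (-40*-22 - -18*-6)=772; twice the area = |1970| = 1970; area = 985; boundary points = 1 + 1 + 1 + 1 + 2 = 6; strictly interior points = area - boundary/2 + 1 = 983; answer 983

983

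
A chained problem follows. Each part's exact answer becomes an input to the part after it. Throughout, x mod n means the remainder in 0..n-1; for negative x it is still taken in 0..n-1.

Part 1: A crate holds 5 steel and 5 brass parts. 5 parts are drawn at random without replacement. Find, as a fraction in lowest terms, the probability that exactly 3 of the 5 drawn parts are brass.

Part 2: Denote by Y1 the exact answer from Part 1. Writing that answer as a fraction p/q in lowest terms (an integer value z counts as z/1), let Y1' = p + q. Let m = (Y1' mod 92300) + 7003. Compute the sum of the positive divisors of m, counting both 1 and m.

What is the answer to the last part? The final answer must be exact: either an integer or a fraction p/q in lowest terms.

Part 1: total draws C(10,5) = 252; favorable C(5,3)*C(5,2) = 100; P = 25/63; answer 25/63
Part 2: Y1 = 25/63; threaded value p + q = 88; m = 7091; 7091 = 7 * 1013; sigma = (1 + 7) * (1 + 1013) = 8 * 1014 = 8112; answer 8112

8112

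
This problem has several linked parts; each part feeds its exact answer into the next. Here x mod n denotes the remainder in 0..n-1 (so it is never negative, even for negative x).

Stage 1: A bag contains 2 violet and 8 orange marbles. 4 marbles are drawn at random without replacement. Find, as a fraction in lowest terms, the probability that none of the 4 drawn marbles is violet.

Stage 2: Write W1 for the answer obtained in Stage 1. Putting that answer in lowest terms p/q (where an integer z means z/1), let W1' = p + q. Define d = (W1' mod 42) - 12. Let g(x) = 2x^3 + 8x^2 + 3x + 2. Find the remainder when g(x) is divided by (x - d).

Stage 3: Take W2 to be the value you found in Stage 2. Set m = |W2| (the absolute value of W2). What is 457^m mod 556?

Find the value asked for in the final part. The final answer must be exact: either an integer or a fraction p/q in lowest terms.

Stage 1: total draws C(10,4) = 210; favorable C(8,4) = 70; P = 1/3; answer 1/3
Stage 2: W1 = 1/3; threaded value p + q = 4; d = -8; remainder = value at the root: 2*(-8)^3 + 8*(-8)^2 + 3*(-8)^1 + 2 = (-1024) + (512) + (-24) + (2) = -534; answer -534
Stage 3: W2 = -534; m = 534; squarings mod 556: 457^1=457, 457^2=349, 457^4=37, 457^8=257, 457^16=441, 457^32=437, 457^64=261, 457^128=289, 457^256=121, 457^512=185; 457^534 = 457^2 * 457^4 * 457^16 * 457^512 = 529 (mod 556); answer 529

529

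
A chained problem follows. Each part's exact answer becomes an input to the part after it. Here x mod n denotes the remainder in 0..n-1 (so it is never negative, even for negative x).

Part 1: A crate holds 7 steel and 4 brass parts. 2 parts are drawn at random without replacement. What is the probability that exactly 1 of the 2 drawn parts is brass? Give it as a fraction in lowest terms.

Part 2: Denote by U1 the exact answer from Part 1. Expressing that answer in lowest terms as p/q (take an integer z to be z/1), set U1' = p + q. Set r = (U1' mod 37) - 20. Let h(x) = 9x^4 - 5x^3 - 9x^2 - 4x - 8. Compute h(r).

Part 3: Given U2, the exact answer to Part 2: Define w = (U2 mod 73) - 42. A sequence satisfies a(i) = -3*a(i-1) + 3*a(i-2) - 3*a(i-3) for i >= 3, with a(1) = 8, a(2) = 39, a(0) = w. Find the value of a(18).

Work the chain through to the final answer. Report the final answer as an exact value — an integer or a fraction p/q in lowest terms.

Part 1: total draws C(11,2) = 55; favorable C(4,1)*C(7,1) = 28; P = 28/55; answer 28/55
Part 2: U1 = 28/55; threaded value p + q = 83; r = -11; 9*(-11)^4 - 5*(-11)^3 - 9*(-11)^2 - 4*(-11)^1 - 8 = (131769) + (6655) + (-1089) + (44) + (-8) = 137371; answer 137371
Part 3: U2 = 137371; w = 16; a(3) = -3*(39) + 3*(8) - 3*(16) = -141; iterating: a(3)=-141, a(4)=516, a(5)=-2088, a(6)=8235, a(7)=-32517, a(8)=128520, a(9)=-507816, a(10)=2006559, a(11)=-7928685, a(12)=31329180, a(13)=-123793272, a(14)=489153411, a(15)=-1932827589, a(16)=7637322816, a(17)=-30177911448, a(18)=119244185559; answer 119244185559

119244185559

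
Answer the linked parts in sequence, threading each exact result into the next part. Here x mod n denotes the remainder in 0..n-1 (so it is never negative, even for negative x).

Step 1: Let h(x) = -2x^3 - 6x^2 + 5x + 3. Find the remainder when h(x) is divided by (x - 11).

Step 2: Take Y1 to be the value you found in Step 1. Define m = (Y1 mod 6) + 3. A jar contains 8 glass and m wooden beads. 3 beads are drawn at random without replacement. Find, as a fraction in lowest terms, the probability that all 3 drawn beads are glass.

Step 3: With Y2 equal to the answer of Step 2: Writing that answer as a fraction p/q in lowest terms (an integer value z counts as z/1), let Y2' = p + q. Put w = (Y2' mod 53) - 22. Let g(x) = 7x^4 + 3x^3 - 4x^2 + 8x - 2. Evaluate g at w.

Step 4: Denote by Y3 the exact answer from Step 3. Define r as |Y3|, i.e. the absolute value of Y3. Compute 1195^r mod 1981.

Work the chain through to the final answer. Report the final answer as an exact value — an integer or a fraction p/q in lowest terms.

Step 1: remainder = value at the root: -2*(11)^3 - 6*(11)^2 + 5*(11)^1 + 3 = (-2662) + (-726) + (55) + (3) = -3330; answer -3330
Step 2: Y1 = -3330; m = 3; total draws C(11,3) = 165; favorable C(8,3) = 56; P = 56/165; answer 56/165
Step 3: Y2 = 56/165; threaded value p + q = 221; w = -13; 7*(-13)^4 + 3*(-13)^3 - 4*(-13)^2 + 8*(-13)^1 - 2 = (199927) + (-6591) + (-676) + (-104) + (-2) = 192554; answer 192554
Step 4: Y3 = 192554; r = 192554; squarings mod 1981: 1195^1=1195, 1195^2=1705, 1195^4=898, 1195^8=137, 1195^16=940, 1195^32=74, 1195^64=1514, 1195^128=179, 1195^256=345, 1195^512=165, 1195^1024=1472, 1195^2048=1551, 1195^4096=667, 1195^8192=1145, 1195^16384=1584, 1195^32768=1110, 1195^65536=1899, 1195^131072=781; 1195^192554 = 1195^2 * 1195^8 * 1195^32 * 1195^4096 * 1195^8192 * 1195^16384 * 1195^32768 * 1195^131072 = 165 (mod 1981); answer 165

165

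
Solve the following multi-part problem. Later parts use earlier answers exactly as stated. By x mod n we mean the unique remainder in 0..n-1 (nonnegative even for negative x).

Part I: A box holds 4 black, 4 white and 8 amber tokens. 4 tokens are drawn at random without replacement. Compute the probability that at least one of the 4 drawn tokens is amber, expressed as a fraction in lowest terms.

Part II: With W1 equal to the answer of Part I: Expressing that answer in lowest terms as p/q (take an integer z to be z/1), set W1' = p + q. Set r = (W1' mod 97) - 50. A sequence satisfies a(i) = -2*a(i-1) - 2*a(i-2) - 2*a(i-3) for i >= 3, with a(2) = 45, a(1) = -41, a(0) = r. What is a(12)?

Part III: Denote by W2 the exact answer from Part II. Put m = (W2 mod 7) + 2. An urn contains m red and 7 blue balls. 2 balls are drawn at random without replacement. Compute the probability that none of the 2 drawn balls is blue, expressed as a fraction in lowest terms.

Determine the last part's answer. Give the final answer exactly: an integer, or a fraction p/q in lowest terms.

5/33

Part I: total draws C(16,4) = 1820; complement C(8,4) = 70; favorable 1820 - 70 = 1750; P = 25/26; answer 25/26
Part II: W1 = 25/26; threaded value p + q = 51; r = 1; a(3) = -2*(45) - 2*(-41) - 2*(1) = -10; iterating: a(3)=-10, a(4)=12, a(5)=-94, a(6)=184, a(7)=-204, a(8)=228, a(9)=-416, a(10)=784, a(11)=-1192, a(12)=1648; answer 1648
Part III: W2 = 1648; m = 5; total draws C(12,2) = 66; favorable C(5,2) = 10; P = 5/33; answer 5/33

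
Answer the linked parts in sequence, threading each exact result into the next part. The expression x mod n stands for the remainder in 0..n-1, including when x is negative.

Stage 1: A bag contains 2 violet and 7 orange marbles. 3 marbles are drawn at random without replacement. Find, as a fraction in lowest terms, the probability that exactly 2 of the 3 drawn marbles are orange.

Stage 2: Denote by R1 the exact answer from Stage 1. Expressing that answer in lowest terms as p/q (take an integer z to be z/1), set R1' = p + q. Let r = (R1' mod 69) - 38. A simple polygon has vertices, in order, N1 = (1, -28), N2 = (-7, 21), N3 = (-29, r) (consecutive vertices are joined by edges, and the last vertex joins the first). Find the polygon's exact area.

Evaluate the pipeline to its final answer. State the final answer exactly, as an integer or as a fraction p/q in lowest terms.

Stage 1: total draws C(9,3) = 84; favorable C(7,2)*C(2,1) = 42; P = 1/2; answer 1/2
Stage 2: R1 = 1/2; threaded value p + q = 3; r = -35; cross terms: (1*21 - -7*-28)=-175, (-7*-35 - -29*21)=854, (-29*-28 - 1*-35)=847; twice the area = |1526| = 1526; area = 763; answer 763

763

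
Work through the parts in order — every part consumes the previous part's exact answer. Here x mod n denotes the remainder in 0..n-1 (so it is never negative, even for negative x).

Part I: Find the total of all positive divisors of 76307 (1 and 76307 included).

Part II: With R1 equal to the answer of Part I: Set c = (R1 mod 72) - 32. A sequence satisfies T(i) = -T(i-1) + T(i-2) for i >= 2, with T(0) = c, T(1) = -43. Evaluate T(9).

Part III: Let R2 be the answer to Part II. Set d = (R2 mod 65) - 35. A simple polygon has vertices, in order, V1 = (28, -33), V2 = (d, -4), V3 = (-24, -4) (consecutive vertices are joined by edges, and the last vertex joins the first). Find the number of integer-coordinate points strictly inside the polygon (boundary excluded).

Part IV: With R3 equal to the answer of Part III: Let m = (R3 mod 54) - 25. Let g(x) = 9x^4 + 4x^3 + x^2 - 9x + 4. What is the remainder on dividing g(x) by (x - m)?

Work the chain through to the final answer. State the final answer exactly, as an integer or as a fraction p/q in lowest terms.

Part I: 76307 = 7 * 11 * 991; sigma = (1 + 7) * (1 + 11) * (1 + 991) = 8 * 12 * 992 = 95232; answer 95232
Part II: R1 = 95232; c = 16; T(2) = -1*(-43) + 1*(16) = 59; iterating: T(2)=59, T(3)=-102, T(4)=161, T(5)=-263, T(6)=424, T(7)=-687, T(8)=1111, T(9)=-1798; answer -1798
Part III: R2 = -1798; d = -13; cross terms: (28*-4 - -13*-33)=-541, (-13*-4 - -24*-4)=-44, (-24*-33 - 28*-4)=904; twice the area = |319| = 319; area = 319/2; boundary points = 1 + 11 + 1 = 13; strictly interior points = area - boundary/2 + 1 = 154; answer 154
Part IV: R3 = 154; m = 21; remainder = value at the root: 9*(21)^4 + 4*(21)^3 + 1*(21)^2 - 9*(21)^1 + 4 = (1750329) + (37044) + (441) + (-189) + (4) = 1787629; answer 1787629

1787629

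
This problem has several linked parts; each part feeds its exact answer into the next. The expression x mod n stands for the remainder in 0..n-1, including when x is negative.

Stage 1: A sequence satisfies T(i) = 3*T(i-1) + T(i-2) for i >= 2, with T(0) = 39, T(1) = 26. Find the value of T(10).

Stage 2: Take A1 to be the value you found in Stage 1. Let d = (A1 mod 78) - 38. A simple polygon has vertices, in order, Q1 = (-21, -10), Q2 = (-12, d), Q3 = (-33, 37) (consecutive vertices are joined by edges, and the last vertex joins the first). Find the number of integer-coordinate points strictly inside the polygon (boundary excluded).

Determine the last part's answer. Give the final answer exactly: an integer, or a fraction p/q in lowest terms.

42

Stage 1: T(2) = 3*(26) + 1*(39) = 117; iterating: T(2)=117, T(3)=377, T(4)=1248, T(5)=4121, T(6)=13611, T(7)=44954, T(8)=148473, T(9)=490373, T(10)=1619592; answer 1619592
Stage 2: A1 = 1619592; d = -38; cross terms: (-21*-38 - -12*-10)=678, (-12*37 - -33*-38)=-1698, (-33*-10 - -21*37)=1107; twice the area = |87| = 87; area = 87/2; boundary points = 1 + 3 + 1 = 5; strictly interior points = area - boundary/2 + 1 = 42; answer 42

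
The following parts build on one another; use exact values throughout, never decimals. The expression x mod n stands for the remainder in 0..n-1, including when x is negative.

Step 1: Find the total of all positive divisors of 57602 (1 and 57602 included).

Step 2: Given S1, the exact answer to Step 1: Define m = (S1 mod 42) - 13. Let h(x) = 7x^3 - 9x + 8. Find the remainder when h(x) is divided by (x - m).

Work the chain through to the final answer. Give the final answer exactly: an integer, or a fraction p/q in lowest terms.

Step 1: 57602 = 2 * 83 * 347; sigma = (1 + 2) * (1 + 83) * (1 + 347) = 3 * 84 * 348 = 87696; answer 87696
Step 2: S1 = 87696; m = -13; remainder = value at the root: 7*(-13)^3 - 9*(-13)^1 + 8 = (-15379) + (117) + (8) = -15254; answer -15254

-15254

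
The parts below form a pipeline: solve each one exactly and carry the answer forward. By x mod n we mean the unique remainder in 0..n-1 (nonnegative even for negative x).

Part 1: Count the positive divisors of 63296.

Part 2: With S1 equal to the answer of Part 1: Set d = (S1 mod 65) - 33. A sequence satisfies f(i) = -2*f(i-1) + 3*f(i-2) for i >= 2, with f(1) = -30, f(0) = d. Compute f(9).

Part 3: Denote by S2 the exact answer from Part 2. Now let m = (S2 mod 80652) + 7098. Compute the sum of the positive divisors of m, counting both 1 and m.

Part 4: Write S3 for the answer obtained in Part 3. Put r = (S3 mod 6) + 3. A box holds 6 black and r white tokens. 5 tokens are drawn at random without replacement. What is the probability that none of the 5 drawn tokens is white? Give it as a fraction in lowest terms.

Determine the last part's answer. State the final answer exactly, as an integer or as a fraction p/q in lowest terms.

2/429

Part 1: 63296 = 2^6 * 23 * 43; number of divisors = (6+1) * (1+1) * (1+1) = 28; answer 28
Part 2: S1 = 28; d = -5; f(2) = -2*(-30) + 3*(-5) = 45; iterating: f(2)=45, f(3)=-180, f(4)=495, f(5)=-1530, f(6)=4545, f(7)=-13680, f(8)=40995, f(9)=-123030; answer -123030
Part 3: S2 = -123030; m = 45372; 45372 = 2^2 * 3 * 19 * 199; sigma = (1 + 2 + 4) * (1 + 3) * (1 + 19) * (1 + 199) = 7 * 4 * 20 * 200 = 112000; answer 112000
Part 4: S3 = 112000; r = 7; total draws C(13,5) = 1287; favorable C(6,5) = 6; P = 2/429; answer 2/429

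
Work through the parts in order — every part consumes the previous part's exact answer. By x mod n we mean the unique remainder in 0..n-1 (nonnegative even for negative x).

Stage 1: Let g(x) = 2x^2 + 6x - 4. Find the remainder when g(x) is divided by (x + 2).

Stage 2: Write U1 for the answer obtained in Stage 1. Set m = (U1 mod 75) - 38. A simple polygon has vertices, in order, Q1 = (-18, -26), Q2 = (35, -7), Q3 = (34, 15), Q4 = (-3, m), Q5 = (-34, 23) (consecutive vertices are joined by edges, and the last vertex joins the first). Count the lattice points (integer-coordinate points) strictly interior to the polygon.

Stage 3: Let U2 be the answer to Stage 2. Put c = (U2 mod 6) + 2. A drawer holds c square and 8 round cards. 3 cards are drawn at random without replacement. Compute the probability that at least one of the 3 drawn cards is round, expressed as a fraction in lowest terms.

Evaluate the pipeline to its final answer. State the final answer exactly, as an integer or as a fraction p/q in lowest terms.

164/165

Stage 1: remainder = value at the root: 2*(-2)^2 + 6*(-2)^1 - 4 = (8) + (-12) + (-4) = -8; answer -8
Stage 2: U1 = -8; m = 29; cross terms: (-18*-7 - 35*-26)=1036, (35*15 - 34*-7)=763, (34*29 - -3*15)=1031, (-3*23 - -34*29)=917, (-34*-26 - -18*23)=1298; twice the area = |5045| = 5045; area = 5045/2; boundary points = 1 + 1 + 1 + 1 + 1 = 5; strictly interior points = area - boundary/2 + 1 = 2521; answer 2521
Stage 3: U2 = 2521; c = 3; total draws C(11,3) = 165; complement C(3,3) = 1; favorable 165 - 1 = 164; P = 164/165; answer 164/165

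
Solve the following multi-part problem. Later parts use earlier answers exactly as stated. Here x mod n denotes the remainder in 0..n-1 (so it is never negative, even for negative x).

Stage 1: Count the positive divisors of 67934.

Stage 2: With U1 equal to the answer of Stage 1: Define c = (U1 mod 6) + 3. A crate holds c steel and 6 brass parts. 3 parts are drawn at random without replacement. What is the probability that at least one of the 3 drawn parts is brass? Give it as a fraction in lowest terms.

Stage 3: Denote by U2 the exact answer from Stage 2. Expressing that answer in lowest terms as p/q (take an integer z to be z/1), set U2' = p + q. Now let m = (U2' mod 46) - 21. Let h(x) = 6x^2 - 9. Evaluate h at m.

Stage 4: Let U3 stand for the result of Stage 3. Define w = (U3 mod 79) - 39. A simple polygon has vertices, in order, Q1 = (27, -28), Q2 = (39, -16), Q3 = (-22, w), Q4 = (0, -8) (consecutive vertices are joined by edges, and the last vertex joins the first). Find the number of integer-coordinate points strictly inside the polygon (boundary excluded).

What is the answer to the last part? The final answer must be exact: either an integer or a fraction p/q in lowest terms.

324

Stage 1: 67934 = 2 * 33967; number of divisors = (1+1) * (1+1) = 4; answer 4
Stage 2: U1 = 4; c = 7; total draws C(13,3) = 286; complement C(7,3) = 35; favorable 286 - 35 = 251; P = 251/286; answer 251/286
Stage 3: U2 = 251/286; threaded value p + q = 537; m = 10; 6*(10)^2 - 9 = (600) + (-9) = 591; answer 591
Stage 4: U3 = 591; w = -1; cross terms: (27*-16 - 39*-28)=660, (39*-1 - -22*-16)=-391, (-22*-8 - 0*-1)=176, (0*-28 - 27*-8)=216; twice the area = |661| = 661; area = 661/2; boundary points = 12 + 1 + 1 + 1 = 15; strictly interior points = area - boundary/2 + 1 = 324; answer 324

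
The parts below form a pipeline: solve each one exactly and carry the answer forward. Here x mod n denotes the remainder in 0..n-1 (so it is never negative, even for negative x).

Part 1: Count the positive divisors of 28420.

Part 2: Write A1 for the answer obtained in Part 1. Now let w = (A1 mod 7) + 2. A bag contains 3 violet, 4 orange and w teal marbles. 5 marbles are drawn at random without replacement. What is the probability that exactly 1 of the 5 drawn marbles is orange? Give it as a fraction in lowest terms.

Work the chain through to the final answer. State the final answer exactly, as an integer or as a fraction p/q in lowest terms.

5/21

Part 1: 28420 = 2^2 * 5 * 7^2 * 29; number of divisors = (2+1) * (1+1) * (2+1) * (1+1) = 36; answer 36
Part 2: A1 = 36; w = 3; total draws C(10,5) = 252; favorable C(4,1)*C(6,4) = 60; P = 5/21; answer 5/21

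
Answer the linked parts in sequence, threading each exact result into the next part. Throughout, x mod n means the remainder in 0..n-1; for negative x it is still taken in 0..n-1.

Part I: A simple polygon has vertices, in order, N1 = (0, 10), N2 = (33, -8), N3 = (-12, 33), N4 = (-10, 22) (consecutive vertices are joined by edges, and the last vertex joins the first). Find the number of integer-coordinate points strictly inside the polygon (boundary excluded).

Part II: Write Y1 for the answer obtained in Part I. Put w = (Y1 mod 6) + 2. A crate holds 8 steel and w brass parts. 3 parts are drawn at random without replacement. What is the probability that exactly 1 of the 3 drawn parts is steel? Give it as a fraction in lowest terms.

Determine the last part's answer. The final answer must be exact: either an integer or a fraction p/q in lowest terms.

Part I: cross terms: (0*-8 - 33*10)=-330, (33*33 - -12*-8)=993, (-12*22 - -10*33)=66, (-10*10 - 0*22)=-100; twice the area = |629| = 629; area = 629/2; boundary points = 3 + 1 + 1 + 2 = 7; strictly interior points = area - boundary/2 + 1 = 312; answer 312
Part II: Y1 = 312; w = 2; total draws C(10,3) = 120; favorable C(8,1)*C(2,2) = 8; P = 1/15; answer 1/15

1/15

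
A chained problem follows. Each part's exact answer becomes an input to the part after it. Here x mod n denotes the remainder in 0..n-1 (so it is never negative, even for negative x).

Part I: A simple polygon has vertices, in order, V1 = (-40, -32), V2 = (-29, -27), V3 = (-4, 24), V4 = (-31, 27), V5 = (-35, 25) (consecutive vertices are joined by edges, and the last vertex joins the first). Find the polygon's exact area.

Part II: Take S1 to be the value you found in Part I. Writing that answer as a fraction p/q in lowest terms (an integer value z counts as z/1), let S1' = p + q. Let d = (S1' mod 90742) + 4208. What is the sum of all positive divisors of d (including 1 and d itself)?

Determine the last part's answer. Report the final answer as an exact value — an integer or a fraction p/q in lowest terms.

Part I: cross terms: (-40*-27 - -29*-32)=152, (-29*24 - -4*-27)=-804, (-4*27 - -31*24)=636, (-31*25 - -35*27)=170, (-35*-32 - -40*25)=2120; twice the area = |2274| = 2274; area = 1137; answer 1137
Part II: S1 = 1137; threaded value p + q = 1138; d = 5346; 5346 = 2 * 3^5 * 11; sigma = (1 + 2) * (1 + 3 + 9 + 27 + 81 + 243) * (1 + 11) = 3 * 364 * 12 = 13104; answer 13104

13104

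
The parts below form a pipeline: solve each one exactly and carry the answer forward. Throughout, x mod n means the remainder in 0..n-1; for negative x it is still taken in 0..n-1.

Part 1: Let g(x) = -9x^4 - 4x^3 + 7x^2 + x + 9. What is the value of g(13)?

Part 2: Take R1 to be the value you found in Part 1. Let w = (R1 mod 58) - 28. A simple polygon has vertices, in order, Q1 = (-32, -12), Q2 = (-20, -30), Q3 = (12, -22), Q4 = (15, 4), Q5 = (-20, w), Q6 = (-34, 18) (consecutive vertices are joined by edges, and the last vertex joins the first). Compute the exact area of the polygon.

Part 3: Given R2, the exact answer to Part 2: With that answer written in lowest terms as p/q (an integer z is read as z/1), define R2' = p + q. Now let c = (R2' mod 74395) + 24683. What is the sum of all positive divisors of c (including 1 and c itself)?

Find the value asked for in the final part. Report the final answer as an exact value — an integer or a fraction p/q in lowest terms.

Part 1: -9*(13)^4 - 4*(13)^3 + 7*(13)^2 + 1*(13)^1 + 9 = (-257049) + (-8788) + (1183) + (13) + (9) = -264632; answer -264632
Part 2: R1 = -264632; w = -6; cross terms: (-32*-30 - -20*-12)=720, (-20*-22 - 12*-30)=800, (12*4 - 15*-22)=378, (15*-6 - -20*4)=-10, (-20*18 - -34*-6)=-564, (-34*-12 - -32*18)=984; twice the area = |2308| = 2308; area = 1154; answer 1154
Part 3: R2 = 1154; threaded value p + q = 1155; c = 25838; 25838 = 2 * 12919; sigma = (1 + 2) * (1 + 12919) = 3 * 12920 = 38760; answer 38760

38760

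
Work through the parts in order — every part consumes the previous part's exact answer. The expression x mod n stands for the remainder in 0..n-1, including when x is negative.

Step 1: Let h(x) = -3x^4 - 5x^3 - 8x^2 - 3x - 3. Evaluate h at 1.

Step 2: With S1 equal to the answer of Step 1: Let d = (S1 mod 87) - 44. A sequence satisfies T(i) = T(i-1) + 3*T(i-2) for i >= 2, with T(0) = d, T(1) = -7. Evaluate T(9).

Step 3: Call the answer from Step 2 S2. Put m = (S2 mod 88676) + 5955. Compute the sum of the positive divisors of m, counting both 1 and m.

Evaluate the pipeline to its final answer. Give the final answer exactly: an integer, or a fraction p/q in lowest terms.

Step 1: -3*(1)^4 - 5*(1)^3 - 8*(1)^2 - 3*(1)^1 - 3 = (-3) + (-5) + (-8) + (-3) + (-3) = -22; answer -22
Step 2: S1 = -22; d = 21; T(2) = 1*(-7) + 3*(21) = 56; iterating: T(2)=56, T(3)=35, T(4)=203, T(5)=308, T(6)=917, T(7)=1841, T(8)=4592, T(9)=10115; answer 10115
Step 3: S2 = 10115; m = 16070; 16070 = 2 * 5 * 1607; sigma = (1 + 2) * (1 + 5) * (1 + 1607) = 3 * 6 * 1608 = 28944; answer 28944

28944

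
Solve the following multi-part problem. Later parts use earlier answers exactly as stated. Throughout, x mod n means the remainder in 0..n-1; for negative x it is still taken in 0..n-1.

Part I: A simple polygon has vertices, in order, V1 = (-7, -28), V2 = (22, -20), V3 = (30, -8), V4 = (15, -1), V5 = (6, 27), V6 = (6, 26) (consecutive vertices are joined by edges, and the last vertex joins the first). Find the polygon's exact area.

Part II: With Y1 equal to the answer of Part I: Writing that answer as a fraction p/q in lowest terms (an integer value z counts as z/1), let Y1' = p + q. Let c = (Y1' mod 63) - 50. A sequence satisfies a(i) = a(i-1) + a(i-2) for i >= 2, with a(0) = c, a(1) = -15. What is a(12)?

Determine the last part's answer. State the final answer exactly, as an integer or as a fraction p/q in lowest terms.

Part I: cross terms: (-7*-20 - 22*-28)=756, (22*-8 - 30*-20)=424, (30*-1 - 15*-8)=90, (15*27 - 6*-1)=411, (6*26 - 6*27)=-6, (6*-28 - -7*26)=14; twice the area = |1689| = 1689; area = 1689/2; answer 1689/2
Part II: Y1 = 1689/2; threaded value p + q = 1691; c = 3; a(2) = 1*(-15) + 1*(3) = -12; iterating: a(2)=-12, a(3)=-27, a(4)=-39, a(5)=-66, a(6)=-105, a(7)=-171, a(8)=-276, a(9)=-447, a(10)=-723, a(11)=-1170, a(12)=-1893; answer -1893

-1893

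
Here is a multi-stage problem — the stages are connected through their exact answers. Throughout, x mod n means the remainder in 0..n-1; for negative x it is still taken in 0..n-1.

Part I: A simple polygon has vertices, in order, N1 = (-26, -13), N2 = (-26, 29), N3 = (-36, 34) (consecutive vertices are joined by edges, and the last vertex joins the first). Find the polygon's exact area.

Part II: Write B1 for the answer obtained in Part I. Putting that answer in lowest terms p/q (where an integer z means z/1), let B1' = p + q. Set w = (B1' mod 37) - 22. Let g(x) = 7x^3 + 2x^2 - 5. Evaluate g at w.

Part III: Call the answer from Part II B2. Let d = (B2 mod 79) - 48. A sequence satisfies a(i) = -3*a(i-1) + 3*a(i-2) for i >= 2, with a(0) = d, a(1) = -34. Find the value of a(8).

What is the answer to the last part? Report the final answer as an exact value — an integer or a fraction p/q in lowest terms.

Part I: cross terms: (-26*29 - -26*-13)=-1092, (-26*34 - -36*29)=160, (-36*-13 - -26*34)=1352; twice the area = |420| = 420; area = 210; answer 210
Part II: B1 = 210; threaded value p + q = 211; w = 4; 7*(4)^3 + 2*(4)^2 - 5 = (448) + (32) + (-5) = 475; answer 475
Part III: B2 = 475; d = -47; a(2) = -3*(-34) + 3*(-47) = -39; iterating: a(2)=-39, a(3)=15, a(4)=-162, a(5)=531, a(6)=-2079, a(7)=7830, a(8)=-29727; answer -29727

-29727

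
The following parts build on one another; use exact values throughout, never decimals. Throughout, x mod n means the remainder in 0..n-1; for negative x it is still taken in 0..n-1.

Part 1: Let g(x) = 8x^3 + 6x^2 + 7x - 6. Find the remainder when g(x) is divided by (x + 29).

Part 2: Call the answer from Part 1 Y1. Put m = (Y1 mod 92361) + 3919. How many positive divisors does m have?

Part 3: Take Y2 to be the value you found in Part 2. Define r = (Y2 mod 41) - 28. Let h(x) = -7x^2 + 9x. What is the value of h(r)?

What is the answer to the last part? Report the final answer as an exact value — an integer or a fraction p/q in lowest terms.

-2980

Part 1: remainder = value at the root: 8*(-29)^3 + 6*(-29)^2 + 7*(-29)^1 - 6 = (-195112) + (5046) + (-203) + (-6) = -190275; answer -190275
Part 2: Y1 = -190275; m = 90727; 90727 = 7 * 13 * 997; number of divisors = (1+1) * (1+1) * (1+1) = 8; answer 8
Part 3: Y2 = 8; r = -20; -7*(-20)^2 + 9*(-20)^1 = (-2800) + (-180) = -2980; answer -2980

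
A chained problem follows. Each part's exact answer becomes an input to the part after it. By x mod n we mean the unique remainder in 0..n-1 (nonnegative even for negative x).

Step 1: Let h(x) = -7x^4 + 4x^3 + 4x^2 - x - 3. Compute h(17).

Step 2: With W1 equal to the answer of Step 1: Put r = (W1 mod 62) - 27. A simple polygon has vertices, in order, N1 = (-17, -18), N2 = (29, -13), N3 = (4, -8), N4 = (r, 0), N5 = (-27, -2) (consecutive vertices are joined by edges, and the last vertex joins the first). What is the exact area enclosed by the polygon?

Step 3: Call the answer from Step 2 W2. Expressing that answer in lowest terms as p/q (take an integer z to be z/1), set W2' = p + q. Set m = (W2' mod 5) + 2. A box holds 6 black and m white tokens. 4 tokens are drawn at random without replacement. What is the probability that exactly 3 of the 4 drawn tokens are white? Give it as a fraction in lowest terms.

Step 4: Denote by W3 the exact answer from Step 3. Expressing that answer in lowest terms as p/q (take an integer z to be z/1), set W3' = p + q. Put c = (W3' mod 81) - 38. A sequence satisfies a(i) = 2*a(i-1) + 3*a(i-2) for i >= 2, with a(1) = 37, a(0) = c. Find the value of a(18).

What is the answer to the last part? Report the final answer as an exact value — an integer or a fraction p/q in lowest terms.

2033957546

Step 1: -7*(17)^4 + 4*(17)^3 + 4*(17)^2 - 1*(17)^1 - 3 = (-584647) + (19652) + (1156) + (-17) + (-3) = -563859; answer -563859
Step 2: W1 = -563859; r = 4; cross terms: (-17*-13 - 29*-18)=743, (29*-8 - 4*-13)=-180, (4*0 - 4*-8)=32, (4*-2 - -27*0)=-8, (-27*-18 - -17*-2)=452; twice the area = |1039| = 1039; area = 1039/2; answer 1039/2
Step 3: W2 = 1039/2; threaded value p + q = 1041; m = 3; total draws C(9,4) = 126; favorable C(3,3)*C(6,1) = 6; P = 1/21; answer 1/21
Step 4: W3 = 1/21; threaded value p + q = 22; c = -16; a(2) = 2*(37) + 3*(-16) = 26; iterating: a(2)=26, a(3)=163, a(4)=404, a(5)=1297, a(6)=3806, a(7)=11503, a(8)=34424, a(9)=103357, a(10)=309986, a(11)=930043, a(12)=2790044, a(13)=8370217, a(14)=25110566, a(15)=75331783, a(16)=225995264, a(17)=677985877, a(18)=2033957546; answer 2033957546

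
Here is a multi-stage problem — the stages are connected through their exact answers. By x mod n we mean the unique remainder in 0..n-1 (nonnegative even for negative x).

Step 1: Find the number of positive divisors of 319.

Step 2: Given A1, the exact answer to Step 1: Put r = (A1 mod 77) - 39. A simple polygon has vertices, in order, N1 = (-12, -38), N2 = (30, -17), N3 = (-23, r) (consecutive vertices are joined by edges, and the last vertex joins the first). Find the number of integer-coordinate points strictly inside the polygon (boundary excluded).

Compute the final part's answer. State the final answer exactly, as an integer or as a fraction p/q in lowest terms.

168

Step 1: 319 = 11 * 29; number of divisors = (1+1) * (1+1) = 4; answer 4
Step 2: A1 = 4; r = -35; cross terms: (-12*-17 - 30*-38)=1344, (30*-35 - -23*-17)=-1441, (-23*-38 - -12*-35)=454; twice the area = |357| = 357; area = 357/2; boundary points = 21 + 1 + 1 = 23; strictly interior points = area - boundary/2 + 1 = 168; answer 168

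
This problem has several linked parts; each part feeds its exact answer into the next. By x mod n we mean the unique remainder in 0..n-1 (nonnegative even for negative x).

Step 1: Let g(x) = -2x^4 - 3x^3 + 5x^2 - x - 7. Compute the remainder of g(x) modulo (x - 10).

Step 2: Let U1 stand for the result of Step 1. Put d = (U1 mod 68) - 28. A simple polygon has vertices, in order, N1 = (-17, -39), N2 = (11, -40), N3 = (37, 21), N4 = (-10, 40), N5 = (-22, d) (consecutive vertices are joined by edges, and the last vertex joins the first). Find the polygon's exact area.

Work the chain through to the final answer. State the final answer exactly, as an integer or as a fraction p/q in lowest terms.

Step 1: remainder = value at the root: -2*(10)^4 - 3*(10)^3 + 5*(10)^2 - 1*(10)^1 - 7 = (-20000) + (-3000) + (500) + (-10) + (-7) = -22517; answer -22517
Step 2: U1 = -22517; d = 31; cross terms: (-17*-40 - 11*-39)=1109, (11*21 - 37*-40)=1711, (37*40 - -10*21)=1690, (-10*31 - -22*40)=570, (-22*-39 - -17*31)=1385; twice the area = |6465| = 6465; area = 6465/2; answer 6465/2

6465/2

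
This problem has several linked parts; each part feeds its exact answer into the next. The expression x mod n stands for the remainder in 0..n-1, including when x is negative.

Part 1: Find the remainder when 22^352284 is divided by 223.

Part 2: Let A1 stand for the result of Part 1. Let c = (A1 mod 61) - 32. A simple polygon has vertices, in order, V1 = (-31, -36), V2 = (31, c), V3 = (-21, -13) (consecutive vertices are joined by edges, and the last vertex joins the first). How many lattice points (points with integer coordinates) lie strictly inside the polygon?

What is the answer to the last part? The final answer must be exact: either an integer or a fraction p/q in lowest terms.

Part 1: squarings mod 223: 22^1=22, 22^2=38, 22^4=106, 22^8=86, 22^16=37, 22^32=31, 22^64=69, 22^128=78, 22^256=63, 22^512=178, 22^1024=18, 22^2048=101, 22^4096=166, 22^8192=127, 22^16384=73, 22^32768=200, 22^65536=83, 22^131072=199, 22^262144=130; 22^352284 = 22^4 * 22^8 * 22^16 * 22^8192 * 22^16384 * 22^65536 * 22^262144 = 30 (mod 223); answer 30
Part 2: A1 = 30; c = -2; cross terms: (-31*-2 - 31*-36)=1178, (31*-13 - -21*-2)=-445, (-21*-36 - -31*-13)=353; twice the area = |1086| = 1086; area = 543; boundary points = 2 + 1 + 1 = 4; strictly interior points = area - boundary/2 + 1 = 542; answer 542

542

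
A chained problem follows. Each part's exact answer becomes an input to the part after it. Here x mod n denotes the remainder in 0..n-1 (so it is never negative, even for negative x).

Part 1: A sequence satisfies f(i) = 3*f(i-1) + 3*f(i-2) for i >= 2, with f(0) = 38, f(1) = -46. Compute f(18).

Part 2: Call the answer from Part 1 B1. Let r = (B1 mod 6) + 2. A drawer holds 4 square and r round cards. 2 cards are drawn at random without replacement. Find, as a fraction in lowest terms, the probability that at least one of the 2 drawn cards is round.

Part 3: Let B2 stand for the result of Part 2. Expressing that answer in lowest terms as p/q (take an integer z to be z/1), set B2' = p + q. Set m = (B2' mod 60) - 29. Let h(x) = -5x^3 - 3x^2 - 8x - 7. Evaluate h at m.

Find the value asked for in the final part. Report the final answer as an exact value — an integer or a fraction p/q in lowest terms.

Part 1: f(2) = 3*(-46) + 3*(38) = -24; iterating: f(2)=-24, f(3)=-210, f(4)=-702, f(5)=-2736, f(6)=-10314, f(7)=-39150, f(8)=-148392, f(9)=-562626, f(10)=-2133054, f(11)=-8087040, f(12)=-30660282, f(13)=-116241966, f(14)=-440706744, f(15)=-1670846130, f(16)=-6334658622, f(17)=-24016514256, f(18)=-91053518634; answer -91053518634
Part 2: B1 = -91053518634; r = 2; total draws C(6,2) = 15; complement C(4,2) = 6; favorable 15 - 6 = 9; P = 3/5; answer 3/5
Part 3: B2 = 3/5; threaded value p + q = 8; m = -21; -5*(-21)^3 - 3*(-21)^2 - 8*(-21)^1 - 7 = (46305) + (-1323) + (168) + (-7) = 45143; answer 45143

45143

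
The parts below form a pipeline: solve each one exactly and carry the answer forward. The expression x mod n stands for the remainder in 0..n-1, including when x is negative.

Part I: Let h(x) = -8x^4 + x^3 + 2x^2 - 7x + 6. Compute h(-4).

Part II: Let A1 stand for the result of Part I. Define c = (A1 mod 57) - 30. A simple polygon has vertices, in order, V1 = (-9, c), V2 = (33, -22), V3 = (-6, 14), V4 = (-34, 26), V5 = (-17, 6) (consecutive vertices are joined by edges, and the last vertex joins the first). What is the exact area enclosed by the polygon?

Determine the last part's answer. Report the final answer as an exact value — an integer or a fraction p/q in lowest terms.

Part I: -8*(-4)^4 + 1*(-4)^3 + 2*(-4)^2 - 7*(-4)^1 + 6 = (-2048) + (-64) + (32) + (28) + (6) = -2046; answer -2046
Part II: A1 = -2046; c = -24; cross terms: (-9*-22 - 33*-24)=990, (33*14 - -6*-22)=330, (-6*26 - -34*14)=320, (-34*6 - -17*26)=238, (-17*-24 - -9*6)=462; twice the area = |2340| = 2340; area = 1170; answer 1170

1170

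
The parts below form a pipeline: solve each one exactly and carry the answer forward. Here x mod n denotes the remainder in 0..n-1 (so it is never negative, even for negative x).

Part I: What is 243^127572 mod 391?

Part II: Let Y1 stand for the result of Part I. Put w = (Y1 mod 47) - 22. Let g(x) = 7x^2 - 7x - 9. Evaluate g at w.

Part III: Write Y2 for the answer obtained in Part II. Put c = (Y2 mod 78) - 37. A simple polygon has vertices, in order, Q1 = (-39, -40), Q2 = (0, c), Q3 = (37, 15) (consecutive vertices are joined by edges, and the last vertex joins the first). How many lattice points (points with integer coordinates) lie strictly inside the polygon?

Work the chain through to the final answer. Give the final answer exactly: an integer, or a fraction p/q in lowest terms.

294

Part I: squarings mod 391: 243^1=243, 243^2=8, 243^4=64, 243^8=186, 243^16=188, 243^32=154, 243^64=256, 243^128=239, 243^256=35, 243^512=52, 243^1024=358, 243^2048=307, 243^4096=18, 243^8192=324, 243^16384=188, 243^32768=154, 243^65536=256; 243^127572 = 243^4 * 243^16 * 243^64 * 243^512 * 243^4096 * 243^8192 * 243^16384 * 243^32768 * 243^65536 = 234 (mod 391); answer 234
Part II: Y1 = 234; w = 24; 7*(24)^2 - 7*(24)^1 - 9 = (4032) + (-168) + (-9) = 3855; answer 3855
Part III: Y2 = 3855; c = -4; cross terms: (-39*-4 - 0*-40)=156, (0*15 - 37*-4)=148, (37*-40 - -39*15)=-895; twice the area = |-591| = 591; area = 591/2; boundary points = 3 + 1 + 1 = 5; strictly interior points = area - boundary/2 + 1 = 294; answer 294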